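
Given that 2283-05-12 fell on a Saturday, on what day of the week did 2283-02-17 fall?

Count forward from the earlier date (February 17, 2283) to the later (May 12, 2283):
February 2283: 28 − 17 = 11 days remain (2283 is not a leap year, so February has 28 days).
Then March (31), April (30): 31 + 30 = 61 days.
May 1–12, 2283: 12 days.
Total: 11 + 61 + 12 = 84 days.
84 is a multiple of 7, so 2283-02-17 falls on the same weekday: Saturday.

Saturday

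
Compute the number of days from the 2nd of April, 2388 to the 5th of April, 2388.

Within April 2388: 5 − 2 = 3 days.

3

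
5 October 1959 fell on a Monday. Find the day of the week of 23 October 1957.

Wednesday

Count forward from the earlier date (October 23, 1957) to the later (October 5, 1959):
October 1957: 31 − 23 = 8 days remain.
Then 23 full months totalling 699 days.
October 1–5, 1959: 5 days.
Total: 8 + 699 + 5 = 712 days.
712 mod 7 = 5, so 5 days before Monday is Wednesday.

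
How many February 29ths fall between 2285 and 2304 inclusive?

Years divisible by 4 in [2285, 2304]: 2288, 2292, 2296, 2300, 2304.
Of these, 2300 is divisible by 100 but not 400, so not leap.
Leap years: 5 − 1 = 4.

4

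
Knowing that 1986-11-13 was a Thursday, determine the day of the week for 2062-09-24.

Sunday

From November 13, 1986 to November 13, 2061: 75 years, of which 19 contain a Feb 29 — 56×365 + 19×366 = 27394 days.
(2000 is a leap year (divisible by 400).)
November 2061: 30 − 13 = 17 days remain.
Then 9 full months totalling 274 days.
September 1–24, 2062: 24 days.
Residual: 315 days.
Total: 27709 days.
27709 mod 7 = 3, so 3 days after Thursday is Sunday.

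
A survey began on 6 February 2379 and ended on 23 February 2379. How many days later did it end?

17

Within February 2379: 23 − 6 = 17 days.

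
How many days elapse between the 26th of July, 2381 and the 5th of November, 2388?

2659

Day-of-year of July 26, 2381: 207.
Day-of-year of November 5, 2388: 310.
2381 has 365 days, so 365 − 207 = 158 days remain in 2381.
Full years: 2382: 365; 2383: 365; 2384: 366; 2385: 365; 2386: 365; 2387: 365. Sum = 2191.
Total: 158 + 2191 + 310 = 2659 days.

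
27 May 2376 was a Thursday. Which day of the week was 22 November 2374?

Friday

Count forward from the earlier date (November 22, 2374) to the later (May 27, 2376):
November 2374: 30 − 22 = 8 days remain.
Then 17 full months totalling 517 days.
May 1–27, 2376: 27 days.
Total: 8 + 517 + 27 = 552 days.
552 mod 7 = 6, so 6 days before Thursday is Friday.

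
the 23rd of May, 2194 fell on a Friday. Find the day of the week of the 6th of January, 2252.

From May 23, 2194 to May 23, 2251: 57 years, of which 13 contain a Feb 29 — 44×365 + 13×366 = 20818 days.
(2200 is not a leap year (divisible by 100 but not 400).)
May 2251: 31 − 23 = 8 days remain.
Then June (30), July (31), August (31), September (30), October (31), November (30), December (31): 30 + 31 + 31 + 30 + 31 + 30 + 31 = 214 days.
January 1–6, 2252: 6 days.
Residual: 228 days.
Total: 21046 days.
21046 mod 7 = 4, so 4 days after Friday is Tuesday.

Tuesday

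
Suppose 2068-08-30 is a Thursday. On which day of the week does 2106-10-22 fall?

Friday

From August 30, 2068 to August 30, 2106: 38 years, of which 8 contain a Feb 29 — 30×365 + 8×366 = 13878 days.
(2100 is not a leap year (divisible by 100 but not 400).)
August 2106: 31 − 30 = 1 day remains.
Then September (30): 30 days.
October 1–22, 2106: 22 days.
Residual: 53 days.
Total: 13931 days.
13931 mod 7 = 1, so 1 day after Thursday is Friday.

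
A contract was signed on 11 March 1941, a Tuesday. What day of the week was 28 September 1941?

March 1941: 31 − 11 = 20 days remain.
Then April (30), May (31), June (30), July (31), August (31): 30 + 31 + 30 + 31 + 31 = 153 days.
September 1–28, 1941: 28 days.
Total: 20 + 153 + 28 = 201 days.
201 mod 7 = 5, so 5 days after Tuesday is Sunday.

Sunday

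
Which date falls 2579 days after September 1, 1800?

September 24, 1807

Count 2579 days after September 1, 1800:
From September 1, 1800 to September 1, 1807: 7 years, of which 1 contains a Feb 29 — 6×365 + 1×366 = 2556 days.
Within September 1807: 24 − 1 = 23 days.
Total: 2579 days.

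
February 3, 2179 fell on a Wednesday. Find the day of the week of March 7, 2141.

Count forward from the earlier date (March 7, 2141) to the later (February 3, 2179):
From March 7, 2141 to March 7, 2178: 37 years, of which 9 contain a Feb 29 — 28×365 + 9×366 = 13514 days.
March 2178: 31 − 7 = 24 days remain.
Then 10 full months totalling 306 days.
February 1–3, 2179: 3 days (2179 is not a leap year).
Residual: 333 days.
Total: 13847 days.
13847 mod 7 = 1, so 1 day before Wednesday is Tuesday.

Tuesday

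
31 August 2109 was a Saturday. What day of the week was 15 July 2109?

Monday

Count forward from the earlier date (July 15, 2109) to the later (August 31, 2109):
July 2109: 31 − 15 = 16 days remain.
August 1–31, 2109: 31 days.
Total: 16 + 31 = 47 days.
47 mod 7 = 5, so 5 days before Saturday is Monday.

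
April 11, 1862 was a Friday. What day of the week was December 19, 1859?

Count forward from the earlier date (December 19, 1859) to the later (April 11, 1862):
Day-of-year of December 19, 1859: 353.
Day-of-year of April 11, 1862: 101.
1859 has 365 days, so 365 − 353 = 12 days remain in 1859.
Full years: 1860: 366; 1861: 365. Sum = 731.
Total: 12 + 731 + 101 = 844 days.
844 mod 7 = 4, so 4 days before Friday is Monday.

Monday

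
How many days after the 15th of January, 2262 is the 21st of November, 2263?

Day-of-year of January 15, 2262: 15.
Day-of-year of November 21, 2263: 325.
2262 has 365 days, so 365 − 15 = 350 days remain in 2262.
Total: 350 + 325 = 675 days.

675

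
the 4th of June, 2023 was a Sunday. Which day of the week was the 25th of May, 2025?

Sunday

June 4, 2023 → June 4, 2024: 366 days (2024 is a leap year).
June 2024: 30 − 4 = 26 days remain.
Then 10 full months totalling 304 days.
May 1–25, 2025: 25 days.
Residual: 355 days.
Total: 721 days.
721 is a multiple of 7, so the 25th of May, 2025 falls on the same weekday: Sunday.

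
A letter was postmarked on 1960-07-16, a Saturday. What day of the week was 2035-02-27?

From July 16, 1960 to July 16, 2034: 74 years, of which 18 contain a Feb 29 — 56×365 + 18×366 = 27028 days.
(2000 is a leap year (divisible by 400).)
July 2034: 31 − 16 = 15 days remain.
Then August (31), September (30), October (31), November (30), December (31), January (31): 31 + 30 + 31 + 30 + 31 + 31 = 184 days.
February 1–27, 2035: 27 days (2035 is not a leap year).
Residual: 226 days.
Total: 27254 days.
27254 mod 7 = 3, so 3 days after Saturday is Tuesday.

Tuesday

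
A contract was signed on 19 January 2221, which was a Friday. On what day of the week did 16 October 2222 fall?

Wednesday

January 2221: 31 − 19 = 12 days remain.
Then 20 full months totalling 607 days.
October 1–16, 2222: 16 days.
Total: 12 + 607 + 16 = 635 days.
635 mod 7 = 5, so 5 days after Friday is Wednesday.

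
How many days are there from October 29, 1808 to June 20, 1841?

11922

Day-of-year of October 29, 1808: 303.
Day-of-year of June 20, 1841: 171.
1808 has 366 days, so 366 − 303 = 63 days remain in 1808.
Full years 1809–1840: 24 common + 8 leap = 24×365 + 8×366 = 11688 days.
Total: 63 + 11688 + 171 = 11922 days.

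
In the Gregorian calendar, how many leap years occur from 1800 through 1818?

Years divisible by 4 in [1800, 1818]: 1800, 1804, 1808, 1812, 1816.
Of these, 1800 is divisible by 100 but not 400, so not leap.
Leap years: 5 − 1 = 4.

4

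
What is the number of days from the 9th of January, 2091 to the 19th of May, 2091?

130

January 2091: 31 − 9 = 22 days remain.
Then February 2091 (28), March (31), April (30): 28 + 31 + 30 = 89 days.
May 1–19, 2091: 19 days.
Total: 22 + 89 + 19 = 130 days.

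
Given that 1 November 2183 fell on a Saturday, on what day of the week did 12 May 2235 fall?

Tuesday

Day-of-year of November 1, 2183: 305.
Day-of-year of May 12, 2235: 132.
2183 has 365 days, so 365 − 305 = 60 days remain in 2183.
Full years 2184–2234: 39 common + 12 leap = 39×365 + 12×366 = 18627 days.
Total: 60 + 18627 + 132 = 18819 days.
18819 mod 7 = 3, so 3 days after Saturday is Tuesday.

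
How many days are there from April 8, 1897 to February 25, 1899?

688

April 8, 1897 → April 8, 1898: 365 days.
April 1898: 30 − 8 = 22 days remain.
Then 9 full months totalling 276 days.
February 1–25, 1899: 25 days (1899 is not a leap year).
Residual: 323 days.
Total: 688 days.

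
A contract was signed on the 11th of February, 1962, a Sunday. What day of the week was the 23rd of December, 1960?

Friday

Count forward from the earlier date (December 23, 1960) to the later (February 11, 1962):
Day-of-year of December 23, 1960: 358.
Day-of-year of February 11, 1962: 42.
1960 has 366 days, so 366 − 358 = 8 days remain in 1960.
Full years: 1961: 365. Sum = 365.
Total: 8 + 365 + 42 = 415 days.
415 mod 7 = 2, so 2 days before Sunday is Friday.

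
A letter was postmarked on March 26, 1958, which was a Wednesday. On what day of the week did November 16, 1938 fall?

Wednesday

Count forward from the earlier date (November 16, 1938) to the later (March 26, 1958):
From November 16, 1938 to November 16, 1957: 19 years, of which 5 contain a Feb 29 — 14×365 + 5×366 = 6940 days.
November 1957: 30 − 16 = 14 days remain.
Then December (31), January (31), February 1958 (28): 31 + 31 + 28 = 90 days.
March 1–26, 1958: 26 days.
Residual: 130 days.
Total: 7070 days.
7070 is a multiple of 7, so November 16, 1938 falls on the same weekday: Wednesday.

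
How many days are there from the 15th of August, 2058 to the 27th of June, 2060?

682

August 2058: 31 − 15 = 16 days remain.
Then 21 full months totalling 639 days.
June 1–27, 2060: 27 days.
Total: 16 + 639 + 27 = 682 days.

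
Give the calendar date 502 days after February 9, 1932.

June 25, 1933

Count 502 days after February 9, 1932:
February 9, 1932 → February 9, 1933: 366 days (1932 is a leap year).
February 1933: 28 − 9 = 19 days remain (1933 is not a leap year, so February has 28 days).
Then March (31), April (30), May (31): 31 + 30 + 31 = 92 days.
June 1–25, 1933: 25 days.
Residual: 136 days.
Total: 502 days.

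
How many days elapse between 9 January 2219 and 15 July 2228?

From January 9, 2219 to January 9, 2228: 9 years, of which 2 contain a Feb 29 — 7×365 + 2×366 = 3287 days.
January 2228: 31 − 9 = 22 days remain.
Then February 2228 (29), March (31), April (30), May (31), June (30): 29 + 31 + 30 + 31 + 30 = 151 days.
July 1–15, 2228: 15 days.
Residual: 188 days.
Total: 3475 days.

3475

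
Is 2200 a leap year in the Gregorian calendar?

2200 is not a leap year (divisible by 100 but not 400).

No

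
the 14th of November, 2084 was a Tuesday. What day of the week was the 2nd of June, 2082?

Tuesday

Count forward from the earlier date (June 2, 2082) to the later (November 14, 2084):
Day-of-year of June 2, 2082: 153.
Day-of-year of November 14, 2084: 319.
2082 has 365 days, so 365 − 153 = 212 days remain in 2082.
Full years: 2083: 365. Sum = 365.
Total: 212 + 365 + 319 = 896 days.
896 is a multiple of 7, so the 2nd of June, 2082 falls on the same weekday: Tuesday.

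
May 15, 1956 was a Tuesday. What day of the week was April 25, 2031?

From May 15, 1956 to May 15, 2030: 74 years, of which 18 contain a Feb 29 — 56×365 + 18×366 = 27028 days.
(2000 is a leap year (divisible by 400).)
May 2030: 31 − 15 = 16 days remain.
Then 10 full months totalling 304 days.
April 1–25, 2031: 25 days.
Residual: 345 days.
Total: 27373 days.
27373 mod 7 = 3, so 3 days after Tuesday is Friday.

Friday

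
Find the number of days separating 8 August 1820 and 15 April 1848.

10112

From August 8, 1820 to August 8, 1847: 27 years, of which 6 contain a Feb 29 — 21×365 + 6×366 = 9861 days.
August 1847: 31 − 8 = 23 days remain.
Then September (30), October (31), November (30), December (31), January (31), February 1848 (29), March (31): 30 + 31 + 30 + 31 + 31 + 29 + 31 = 213 days.
April 1–15, 1848: 15 days.
Residual: 251 days.
Total: 10112 days.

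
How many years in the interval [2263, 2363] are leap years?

Years divisible by 4: 2264, 2268, …, 2360 — 25 in all.
Of these, 2300 is divisible by 100 but not 400, so not leap.
Leap years: 25 − 1 = 24.

24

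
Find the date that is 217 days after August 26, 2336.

March 31, 2337

Count 217 days after August 26, 2336:
August 2336: 31 − 26 = 5 days remain.
Then September (30), October (31), November (30), December (31), January (31), February 2337 (28): 30 + 31 + 30 + 31 + 31 + 28 = 181 days.
March 1–31, 2337: 31 days.
Residual: 217 days.
Total: 217 days.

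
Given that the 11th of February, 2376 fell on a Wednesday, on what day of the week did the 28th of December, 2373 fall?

Count forward from the earlier date (December 28, 2373) to the later (February 11, 2376):
December 28, 2373 → December 28, 2374: 365 days.
December 28, 2374 → December 28, 2375: 365 days.
December 2375: 31 − 28 = 3 days remain.
Then January (31): 31 days.
February 1–11, 2376: 11 days (2376 is a leap year).
Residual: 45 days.
Total: 775 days.
775 mod 7 = 5, so 5 days before Wednesday is Friday.

Friday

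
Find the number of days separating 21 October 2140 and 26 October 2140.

5

Within October 2140: 26 − 21 = 5 days.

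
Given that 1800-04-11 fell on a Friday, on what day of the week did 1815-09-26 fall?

Tuesday

From April 11, 1800 to April 11, 1815: 15 years, of which 3 contain a Feb 29 — 12×365 + 3×366 = 5478 days.
April 1815: 30 − 11 = 19 days remain.
Then May (31), June (30), July (31), August (31): 31 + 30 + 31 + 31 = 123 days.
September 1–26, 1815: 26 days.
Residual: 168 days.
Total: 5646 days.
5646 mod 7 = 4, so 4 days after Friday is Tuesday.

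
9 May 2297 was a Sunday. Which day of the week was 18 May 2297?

Tuesday

Within May 2297: 18 − 9 = 9 days.
9 mod 7 = 2, so 2 days after Sunday is Tuesday.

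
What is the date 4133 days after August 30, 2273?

December 23, 2284

Count 4133 days after August 30, 2273:
Day-of-year of August 30, 2273: 242.
Day-of-year of December 23, 2284: 358.
2273 has 365 days, so 365 − 242 = 123 days remain in 2273.
Full years 2274–2283: 8 common + 2 leap = 8×365 + 2×366 = 3652 days.
Total: 123 + 3652 + 358 = 4133 days.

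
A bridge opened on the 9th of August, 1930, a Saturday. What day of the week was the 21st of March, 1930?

Count forward from the earlier date (March 21, 1930) to the later (August 9, 1930):
March 1930: 31 − 21 = 10 days remain.
Then April (30), May (31), June (30), July (31): 30 + 31 + 30 + 31 = 122 days.
August 1–9, 1930: 9 days.
Total: 10 + 122 + 9 = 141 days.
141 mod 7 = 1, so 1 day before Saturday is Friday.

Friday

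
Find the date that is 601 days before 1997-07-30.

1995-12-07

Count 601 days before July 30, 1997:
Day-of-year of December 7, 1995: 341.
Day-of-year of July 30, 1997: 211.
1995 has 365 days, so 365 − 341 = 24 days remain in 1995.
Full years: 1996: 366. Sum = 366.
Total: 24 + 366 + 211 = 601 days.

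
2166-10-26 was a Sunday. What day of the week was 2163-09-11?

Count forward from the earlier date (September 11, 2163) to the later (October 26, 2166):
September 11, 2163 → September 11, 2164: 366 days (2164 is a leap year).
September 11, 2164 → September 11, 2165: 365 days.
September 11, 2165 → September 11, 2166: 365 days.
September 2166: 30 − 11 = 19 days remain.
October 1–26, 2166: 26 days.
Residual: 45 days.
Total: 1141 days.
1141 is a multiple of 7, so 2163-09-11 falls on the same weekday: Sunday.

Sunday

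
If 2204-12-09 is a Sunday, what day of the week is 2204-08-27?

Count forward from the earlier date (August 27, 2204) to the later (December 9, 2204):
August 2204: 31 − 27 = 4 days remain.
Then September (30), October (31), November (30): 30 + 31 + 30 = 91 days.
December 1–9, 2204: 9 days.
Total: 4 + 91 + 9 = 104 days.
104 mod 7 = 6, so 6 days before Sunday is Monday.

Monday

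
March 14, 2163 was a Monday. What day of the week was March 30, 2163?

Within March 2163: 30 − 14 = 16 days.
16 mod 7 = 2, so 2 days after Monday is Wednesday.

Wednesday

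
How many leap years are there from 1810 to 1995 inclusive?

45

Years divisible by 4: 1812, 1816, …, 1992 — 46 in all.
Of these, 1900 is divisible by 100 but not 400, so not leap.
Leap years: 46 − 1 = 45.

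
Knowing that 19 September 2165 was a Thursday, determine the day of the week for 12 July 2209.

From September 19, 2165 to September 19, 2208: 43 years, of which 10 contain a Feb 29 — 33×365 + 10×366 = 15705 days.
(2200 is not a leap year (divisible by 100 but not 400).)
September 2208: 30 − 19 = 11 days remain.
Then 9 full months totalling 273 days.
July 1–12, 2209: 12 days.
Residual: 296 days.
Total: 16001 days.
16001 mod 7 = 6, so 6 days after Thursday is Wednesday.

Wednesday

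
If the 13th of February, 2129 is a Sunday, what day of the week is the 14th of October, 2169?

Day-of-year of February 13, 2129: 44.
Day-of-year of October 14, 2169: 287.
2129 has 365 days, so 365 − 44 = 321 days remain in 2129.
Full years 2130–2168: 29 common + 10 leap = 29×365 + 10×366 = 14245 days.
Total: 321 + 14245 + 287 = 14853 days.
14853 mod 7 = 6, so 6 days after Sunday is Saturday.

Saturday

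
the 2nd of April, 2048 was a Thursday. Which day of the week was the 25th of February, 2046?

Count forward from the earlier date (February 25, 2046) to the later (April 2, 2048):
February 2046: 28 − 25 = 3 days remain (2046 is not a leap year, so February has 28 days).
Then 25 full months totalling 762 days.
April 1–2, 2048: 2 days.
Total: 3 + 762 + 2 = 767 days.
767 mod 7 = 4, so 4 days before Thursday is Sunday.

Sunday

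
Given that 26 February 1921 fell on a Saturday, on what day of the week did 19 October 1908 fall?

Count forward from the earlier date (October 19, 1908) to the later (February 26, 1921):
From October 19, 1908 to October 19, 1920: 12 years, of which 3 contain a Feb 29 — 9×365 + 3×366 = 4383 days.
October 1920: 31 − 19 = 12 days remain.
Then November (30), December (31), January (31): 30 + 31 + 31 = 92 days.
February 1–26, 1921: 26 days (1921 is not a leap year).
Residual: 130 days.
Total: 4513 days.
4513 mod 7 = 5, so 5 days before Saturday is Monday.

Monday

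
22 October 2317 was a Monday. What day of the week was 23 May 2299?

Tuesday

Count forward from the earlier date (May 23, 2299) to the later (October 22, 2317):
From May 23, 2299 to May 23, 2317: 18 years, of which 4 contain a Feb 29 — 14×365 + 4×366 = 6574 days.
(2300 is not a leap year (divisible by 100 but not 400).)
May 2317: 31 − 23 = 8 days remain.
Then June (30), July (31), August (31), September (30): 30 + 31 + 31 + 30 = 122 days.
October 1–22, 2317: 22 days.
Residual: 152 days.
Total: 6726 days.
6726 mod 7 = 6, so 6 days before Monday is Tuesday.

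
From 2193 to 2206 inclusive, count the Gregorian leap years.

2

Years divisible by 4 in [2193, 2206]: 2196, 2200, 2204.
Of these, 2200 is divisible by 100 but not 400, so not leap.
Leap years: 3 − 1 = 2.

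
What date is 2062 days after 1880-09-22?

1886-05-16

Count 2062 days after September 22, 1880:
September 22, 1880 → September 22, 1881: 365 days.
September 22, 1881 → September 22, 1882: 365 days.
September 22, 1882 → September 22, 1883: 365 days.
September 22, 1883 → September 22, 1884: 366 days (1884 is a leap year).
September 22, 1884 → September 22, 1885: 365 days.
September 1885: 30 − 22 = 8 days remain.
Then October (31), November (30), December (31), January (31), February 1886 (28), March (31), April (30): 31 + 30 + 31 + 31 + 28 + 31 + 30 = 212 days.
May 1–16, 1886: 16 days.
Residual: 236 days.
Total: 2062 days.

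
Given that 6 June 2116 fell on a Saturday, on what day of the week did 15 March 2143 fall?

From June 6, 2116 to June 6, 2142: 26 years, of which 6 contain a Feb 29 — 20×365 + 6×366 = 9496 days.
June 2142: 30 − 6 = 24 days remain.
Then July (31), August (31), September (30), October (31), November (30), December (31), January (31), February 2143 (28): 31 + 31 + 30 + 31 + 30 + 31 + 31 + 28 = 243 days.
March 1–15, 2143: 15 days.
Residual: 282 days.
Total: 9778 days.
9778 mod 7 = 6, so 6 days after Saturday is Friday.

Friday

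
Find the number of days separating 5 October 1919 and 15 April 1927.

From October 5, 1919 to October 5, 1926: 7 years, of which 2 contain a Feb 29 — 5×365 + 2×366 = 2557 days.
October 1926: 31 − 5 = 26 days remain.
Then November (30), December (31), January (31), February 1927 (28), March (31): 30 + 31 + 31 + 28 + 31 = 151 days.
April 1–15, 1927: 15 days.
Residual: 192 days.
Total: 2749 days.

2749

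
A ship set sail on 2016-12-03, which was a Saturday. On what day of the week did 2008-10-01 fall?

Wednesday

Count forward from the earlier date (October 1, 2008) to the later (December 3, 2016):
Day-of-year of October 1, 2008: 275.
Day-of-year of December 3, 2016: 338.
2008 has 366 days, so 366 − 275 = 91 days remain in 2008.
Full years 2009–2015: 6 common + 1 leap = 6×365 + 1×366 = 2556 days.
Total: 91 + 2556 + 338 = 2985 days.
2985 mod 7 = 3, so 3 days before Saturday is Wednesday.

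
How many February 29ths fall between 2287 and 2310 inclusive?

5

Years divisible by 4 in [2287, 2310]: 2288, 2292, 2296, 2300, 2304, 2308.
Of these, 2300 is divisible by 100 but not 400, so not leap.
Leap years: 6 − 1 = 5.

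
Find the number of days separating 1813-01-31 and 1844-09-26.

From January 31, 1813 to January 31, 1844: 31 years, of which 7 contain a Feb 29 — 24×365 + 7×366 = 11322 days.
January 1844: 31 − 31 = 0 days remain.
Then February 1844 (29), March (31), April (30), May (31), June (30), July (31), August (31): 29 + 31 + 30 + 31 + 30 + 31 + 31 = 213 days.
September 1–26, 1844: 26 days.
Residual: 239 days.
Total: 11561 days.

11561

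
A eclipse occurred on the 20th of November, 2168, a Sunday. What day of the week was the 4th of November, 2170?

Day-of-year of November 20, 2168: 325.
Day-of-year of November 4, 2170: 308.
2168 has 366 days, so 366 − 325 = 41 days remain in 2168.
Full years: 2169: 365. Sum = 365.
Total: 41 + 365 + 308 = 714 days.
714 is a multiple of 7, so the 4th of November, 2170 falls on the same weekday: Sunday.

Sunday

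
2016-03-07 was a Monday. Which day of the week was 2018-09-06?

Day-of-year of March 7, 2016: 67.
Day-of-year of September 6, 2018: 249.
2016 has 366 days, so 366 − 67 = 299 days remain in 2016.
Full years: 2017: 365. Sum = 365.
Total: 299 + 365 + 249 = 913 days.
913 mod 7 = 3, so 3 days after Monday is Thursday.

Thursday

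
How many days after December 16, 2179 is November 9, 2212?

12016

From December 16, 2179 to December 16, 2211: 32 years, of which 7 contain a Feb 29 — 25×365 + 7×366 = 11687 days.
(2200 is not a leap year (divisible by 100 but not 400).)
December 2211: 31 − 16 = 15 days remain.
Then 10 full months totalling 305 days.
November 1–9, 2212: 9 days.
Residual: 329 days.
Total: 12016 days.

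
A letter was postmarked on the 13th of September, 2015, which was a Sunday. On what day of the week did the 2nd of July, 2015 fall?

Count forward from the earlier date (July 2, 2015) to the later (September 13, 2015):
July 2015: 31 − 2 = 29 days remain.
Then August (31): 31 days.
September 1–13, 2015: 13 days.
Total: 29 + 31 + 13 = 73 days.
73 mod 7 = 3, so 3 days before Sunday is Thursday.

Thursday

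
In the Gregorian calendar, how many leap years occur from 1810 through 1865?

14

Years divisible by 4: 1812, 1816, …, 1864 — 14 in all.
No century exceptions apply. Count: 14.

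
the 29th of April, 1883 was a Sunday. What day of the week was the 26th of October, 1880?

Count forward from the earlier date (October 26, 1880) to the later (April 29, 1883):
Day-of-year of October 26, 1880: 300.
Day-of-year of April 29, 1883: 119.
1880 has 366 days, so 366 − 300 = 66 days remain in 1880.
Full years: 1881: 365; 1882: 365. Sum = 730.
Total: 66 + 730 + 119 = 915 days.
915 mod 7 = 5, so 5 days before Sunday is Tuesday.

Tuesday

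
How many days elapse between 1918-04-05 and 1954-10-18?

Day-of-year of April 5, 1918: 95.
Day-of-year of October 18, 1954: 291.
1918 has 365 days, so 365 − 95 = 270 days remain in 1918.
Full years 1919–1953: 26 common + 9 leap = 26×365 + 9×366 = 12784 days.
Total: 270 + 12784 + 291 = 13345 days.

13345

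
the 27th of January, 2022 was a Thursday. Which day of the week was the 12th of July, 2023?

January 2022: 31 − 27 = 4 days remain.
Then 17 full months totalling 515 days.
July 1–12, 2023: 12 days.
Total: 4 + 515 + 12 = 531 days.
531 mod 7 = 6, so 6 days after Thursday is Wednesday.

Wednesday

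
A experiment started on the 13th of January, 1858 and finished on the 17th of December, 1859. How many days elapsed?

703

January 13, 1858 → January 13, 1859: 365 days.
January 1859: 31 − 13 = 18 days remain.
Then 10 full months totalling 303 days.
December 1–17, 1859: 17 days.
Residual: 338 days.
Total: 703 days.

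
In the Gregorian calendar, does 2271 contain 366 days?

2271 is not a leap year.

No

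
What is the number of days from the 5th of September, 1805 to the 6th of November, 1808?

1158

September 5, 1805 → September 5, 1806: 365 days.
September 5, 1806 → September 5, 1807: 365 days.
September 5, 1807 → September 5, 1808: 366 days (1808 is a leap year).
September 1808: 30 − 5 = 25 days remain.
Then October (31): 31 days.
November 1–6, 1808: 6 days.
Residual: 62 days.
Total: 1158 days.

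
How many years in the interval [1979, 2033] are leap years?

Years divisible by 4: 1980, 1984, …, 2032 — 14 in all.
2000 is divisible by 400, so still leap.
No century exceptions apply. Count: 14.

14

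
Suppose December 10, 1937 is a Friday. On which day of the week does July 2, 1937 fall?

Friday

Count forward from the earlier date (July 2, 1937) to the later (December 10, 1937):
July 1937: 31 − 2 = 29 days remain.
Then August (31), September (30), October (31), November (30): 31 + 30 + 31 + 30 = 122 days.
December 1–10, 1937: 10 days.
Total: 29 + 122 + 10 = 161 days.
161 is a multiple of 7, so July 2, 1937 falls on the same weekday: Friday.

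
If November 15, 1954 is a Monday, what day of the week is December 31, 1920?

Count forward from the earlier date (December 31, 1920) to the later (November 15, 1954):
Day-of-year of December 31, 1920: 366.
Day-of-year of November 15, 1954: 319.
1920 has 366 days, so 366 − 366 = 0 days remain in 1920.
Full years 1921–1953: 25 common + 8 leap = 25×365 + 8×366 = 12053 days.
Total: 0 + 12053 + 319 = 12372 days.
12372 mod 7 = 3, so 3 days before Monday is Friday.

Friday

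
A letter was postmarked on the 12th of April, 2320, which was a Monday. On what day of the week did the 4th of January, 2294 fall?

Thursday

Count forward from the earlier date (January 4, 2294) to the later (April 12, 2320):
Day-of-year of January 4, 2294: 4.
Day-of-year of April 12, 2320: 103.
2294 has 365 days, so 365 − 4 = 361 days remain in 2294.
Full years 2295–2319: 20 common + 5 leap = 20×365 + 5×366 = 9130 days.
Total: 361 + 9130 + 103 = 9594 days.
9594 mod 7 = 4, so 4 days before Monday is Thursday.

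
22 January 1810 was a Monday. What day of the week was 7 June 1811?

Friday

Day-of-year of January 22, 1810: 22.
Day-of-year of June 7, 1811: 158.
1810 has 365 days, so 365 − 22 = 343 days remain in 1810.
Total: 343 + 158 = 501 days.
501 mod 7 = 4, so 4 days after Monday is Friday.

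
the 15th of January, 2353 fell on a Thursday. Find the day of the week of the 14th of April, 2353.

January 2353: 31 − 15 = 16 days remain.
Then February 2353 (28), March (31): 28 + 31 = 59 days.
April 1–14, 2353: 14 days.
Total: 16 + 59 + 14 = 89 days.
89 mod 7 = 5, so 5 days after Thursday is Tuesday.

Tuesday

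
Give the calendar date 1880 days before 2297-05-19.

2292-03-26

Count 1880 days before May 19, 2297:
March 26, 2292 → March 26, 2293: 365 days.
March 26, 2293 → March 26, 2294: 365 days.
March 26, 2294 → March 26, 2295: 365 days.
March 26, 2295 → March 26, 2296: 366 days (2296 is a leap year).
March 26, 2296 → March 26, 2297: 365 days.
March 2297: 31 − 26 = 5 days remain.
Then April (30): 30 days.
May 1–19, 2297: 19 days.
Residual: 54 days.
Total: 1880 days.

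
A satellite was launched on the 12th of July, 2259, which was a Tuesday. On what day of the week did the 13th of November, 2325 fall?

Friday

Day-of-year of July 12, 2259: 193.
Day-of-year of November 13, 2325: 317.
2259 has 365 days, so 365 − 193 = 172 days remain in 2259.
Full years 2260–2324: 49 common + 16 leap = 49×365 + 16×366 = 23741 days.
Total: 172 + 23741 + 317 = 24230 days.
24230 mod 7 = 3, so 3 days after Tuesday is Friday.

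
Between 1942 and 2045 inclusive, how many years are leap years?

Years divisible by 4: 1944, 1948, …, 2044 — 26 in all.
2000 is divisible by 400, so still leap.
No century exceptions apply. Count: 26.

26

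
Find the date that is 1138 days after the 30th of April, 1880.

the 12th of June, 1883

Count 1138 days after April 30, 1880:
April 30, 1880 → April 30, 1881: 365 days.
April 30, 1881 → April 30, 1882: 365 days.
April 30, 1882 → April 30, 1883: 365 days.
April 1883: 30 − 30 = 0 days remain.
Then May (31): 31 days.
June 1–12, 1883: 12 days.
Residual: 43 days.
Total: 1138 days.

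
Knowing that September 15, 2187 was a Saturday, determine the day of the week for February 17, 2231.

From September 15, 2187 to September 15, 2230: 43 years, of which 10 contain a Feb 29 — 33×365 + 10×366 = 15705 days.
(2200 is not a leap year (divisible by 100 but not 400).)
September 2230: 30 − 15 = 15 days remain.
Then October (31), November (30), December (31), January (31): 31 + 30 + 31 + 31 = 123 days.
February 1–17, 2231: 17 days (2231 is not a leap year).
Residual: 155 days.
Total: 15860 days.
15860 mod 7 = 5, so 5 days after Saturday is Thursday.

Thursday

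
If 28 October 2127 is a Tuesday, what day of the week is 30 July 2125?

Count forward from the earlier date (July 30, 2125) to the later (October 28, 2127):
July 30, 2125 → July 30, 2126: 365 days.
July 30, 2126 → July 30, 2127: 365 days.
July 2127: 31 − 30 = 1 day remains.
Then August (31), September (30): 31 + 30 = 61 days.
October 1–28, 2127: 28 days.
Residual: 90 days.
Total: 820 days.
820 mod 7 = 1, so 1 day before Tuesday is Monday.

Monday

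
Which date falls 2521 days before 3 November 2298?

9 December 2291

Count 2521 days before November 3, 2298:
Day-of-year of December 9, 2291: 343.
Day-of-year of November 3, 2298: 307.
2291 has 365 days, so 365 − 343 = 22 days remain in 2291.
Full years: 2292: 366; 2293: 365; 2294: 365; 2295: 365; 2296: 366; 2297: 365. Sum = 2192.
Total: 22 + 2192 + 307 = 2521 days.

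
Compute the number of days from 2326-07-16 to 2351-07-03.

Day-of-year of July 16, 2326: 197.
Day-of-year of July 3, 2351: 184.
2326 has 365 days, so 365 − 197 = 168 days remain in 2326.
Full years 2327–2350: 18 common + 6 leap = 18×365 + 6×366 = 8766 days.
Total: 168 + 8766 + 184 = 9118 days.

9118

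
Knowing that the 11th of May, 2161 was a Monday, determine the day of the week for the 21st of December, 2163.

Wednesday

May 11, 2161 → May 11, 2162: 365 days.
May 11, 2162 → May 11, 2163: 365 days.
May 2163: 31 − 11 = 20 days remain.
Then June (30), July (31), August (31), September (30), October (31), November (30): 30 + 31 + 31 + 30 + 31 + 30 = 183 days.
December 1–21, 2163: 21 days.
Residual: 224 days.
Total: 954 days.
954 mod 7 = 2, so 2 days after Monday is Wednesday.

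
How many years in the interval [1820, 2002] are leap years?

45

Years divisible by 4: 1820, 1824, …, 2000 — 46 in all.
Of these, 1900 is divisible by 100 but not 400, so not leap.
2000 is divisible by 400, so still leap.
Leap years: 46 − 1 = 45.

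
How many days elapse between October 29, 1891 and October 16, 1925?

From October 29, 1891 to October 29, 1924: 33 years, of which 8 contain a Feb 29 — 25×365 + 8×366 = 12053 days.
(1900 is not a leap year (divisible by 100 but not 400).)
October 1924: 31 − 29 = 2 days remain.
Then 11 full months totalling 334 days.
October 1–16, 1925: 16 days.
Residual: 352 days.
Total: 12405 days.

12405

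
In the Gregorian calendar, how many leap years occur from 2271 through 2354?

Years divisible by 4: 2272, 2276, …, 2352 — 21 in all.
Of these, 2300 is divisible by 100 but not 400, so not leap.
Leap years: 21 − 1 = 20.

20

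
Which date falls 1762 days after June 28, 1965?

April 25, 1970

Count 1762 days after June 28, 1965:
June 28, 1965 → June 28, 1966: 365 days.
June 28, 1966 → June 28, 1967: 365 days.
June 28, 1967 → June 28, 1968: 366 days (1968 is a leap year).
June 28, 1968 → June 28, 1969: 365 days.
June 1969: 30 − 28 = 2 days remain.
Then 9 full months totalling 274 days.
April 1–25, 1970: 25 days.
Residual: 301 days.
Total: 1762 days.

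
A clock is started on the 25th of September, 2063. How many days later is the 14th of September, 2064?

355

Day-of-year of September 25, 2063: 268.
Day-of-year of September 14, 2064: 258.
2063 has 365 days, so 365 − 268 = 97 days remain in 2063.
Total: 97 + 258 = 355 days.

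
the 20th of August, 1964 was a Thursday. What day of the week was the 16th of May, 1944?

Tuesday

Count forward from the earlier date (May 16, 1944) to the later (August 20, 1964):
Day-of-year of May 16, 1944: 137.
Day-of-year of August 20, 1964: 233.
1944 has 366 days, so 366 − 137 = 229 days remain in 1944.
Full years 1945–1963: 15 common + 4 leap = 15×365 + 4×366 = 6939 days.
Total: 229 + 6939 + 233 = 7401 days.
7401 mod 7 = 2, so 2 days before Thursday is Tuesday.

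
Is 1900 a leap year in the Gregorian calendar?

No

1900 is not a leap year (divisible by 100 but not 400).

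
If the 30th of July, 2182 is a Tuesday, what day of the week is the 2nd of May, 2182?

Thursday

Count forward from the earlier date (May 2, 2182) to the later (July 30, 2182):
May 2182: 31 − 2 = 29 days remain.
Then June (30): 30 days.
July 1–30, 2182: 30 days.
Total: 29 + 30 + 30 = 89 days.
89 mod 7 = 5, so 5 days before Tuesday is Thursday.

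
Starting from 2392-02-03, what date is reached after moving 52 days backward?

2391-12-13

Count 52 days before February 3, 2392:
December 2391: 31 − 13 = 18 days remain.
Then January (31): 31 days.
February 1–3, 2392: 3 days (2392 is a leap year).
Total: 18 + 31 + 3 = 52 days.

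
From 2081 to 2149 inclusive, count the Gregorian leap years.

16

Years divisible by 4: 2084, 2088, …, 2148 — 17 in all.
Of these, 2100 is divisible by 100 but not 400, so not leap.
Leap years: 17 − 1 = 16.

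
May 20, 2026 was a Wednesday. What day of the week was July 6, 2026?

May 2026: 31 − 20 = 11 days remain.
Then June (30): 30 days.
July 1–6, 2026: 6 days.
Total: 11 + 30 + 6 = 47 days.
47 mod 7 = 5, so 5 days after Wednesday is Monday.

Monday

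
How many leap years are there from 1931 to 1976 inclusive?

12

Years divisible by 4 in [1931, 1976]: 1932, 1936, 1940, 1944, 1948, 1952, 1956, 1960, 1964, 1968, 1972, 1976.
No century exceptions apply. Count: 12.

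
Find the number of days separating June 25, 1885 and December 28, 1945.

Day-of-year of June 25, 1885: 176.
Day-of-year of December 28, 1945: 362.
1885 has 365 days, so 365 − 176 = 189 days remain in 1885.
Full years 1886–1944: 45 common + 14 leap = 45×365 + 14×366 = 21549 days.
Total: 189 + 21549 + 362 = 22100 days.

22100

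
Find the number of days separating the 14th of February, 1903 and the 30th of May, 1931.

10332

From February 14, 1903 to February 14, 1931: 28 years, of which 7 contain a Feb 29 — 21×365 + 7×366 = 10227 days.
February 1931: 28 − 14 = 14 days remain (1931 is not a leap year, so February has 28 days).
Then March (31), April (30): 31 + 30 = 61 days.
May 1–30, 1931: 30 days.
Residual: 105 days.
Total: 10332 days.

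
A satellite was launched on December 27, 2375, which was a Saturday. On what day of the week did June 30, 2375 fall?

Count forward from the earlier date (June 30, 2375) to the later (December 27, 2375):
June 2375: 30 − 30 = 0 days remain.
Then July (31), August (31), September (30), October (31), November (30): 31 + 31 + 30 + 31 + 30 = 153 days.
December 1–27, 2375: 27 days.
Total: 0 + 153 + 27 = 180 days.
180 mod 7 = 5, so 5 days before Saturday is Monday.

Monday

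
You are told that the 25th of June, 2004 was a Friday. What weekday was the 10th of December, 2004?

June 2004: 30 − 25 = 5 days remain.
Then July (31), August (31), September (30), October (31), November (30): 31 + 31 + 30 + 31 + 30 = 153 days.
December 1–10, 2004: 10 days.
Total: 5 + 153 + 10 = 168 days.
168 is a multiple of 7, so the 10th of December, 2004 falls on the same weekday: Friday.

Friday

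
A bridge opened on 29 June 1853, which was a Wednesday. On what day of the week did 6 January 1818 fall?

Tuesday

Count forward from the earlier date (January 6, 1818) to the later (June 29, 1853):
From January 6, 1818 to January 6, 1853: 35 years, of which 9 contain a Feb 29 — 26×365 + 9×366 = 12784 days.
January 1853: 31 − 6 = 25 days remain.
Then February 1853 (28), March (31), April (30), May (31): 28 + 31 + 30 + 31 = 120 days.
June 1–29, 1853: 29 days.
Residual: 174 days.
Total: 12958 days.
12958 mod 7 = 1, so 1 day before Wednesday is Tuesday.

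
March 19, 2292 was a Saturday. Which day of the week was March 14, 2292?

Monday

Count forward from the earlier date (March 14, 2292) to the later (March 19, 2292):
Within March 2292: 19 − 14 = 5 days.
5 mod 7 = 5, so 5 days before Saturday is Monday.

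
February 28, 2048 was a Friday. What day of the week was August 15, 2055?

Sunday

Day-of-year of February 28, 2048: 59.
Day-of-year of August 15, 2055: 227.
2048 has 366 days, so 366 − 59 = 307 days remain in 2048.
Full years: 2049: 365; 2050: 365; 2051: 365; 2052: 366; 2053: 365; 2054: 365. Sum = 2191.
Total: 307 + 2191 + 227 = 2725 days.
2725 mod 7 = 2, so 2 days after Friday is Sunday.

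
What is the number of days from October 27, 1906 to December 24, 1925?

6998

Day-of-year of October 27, 1906: 300.
Day-of-year of December 24, 1925: 358.
1906 has 365 days, so 365 − 300 = 65 days remain in 1906.
Full years 1907–1924: 13 common + 5 leap = 13×365 + 5×366 = 6575 days.
Total: 65 + 6575 + 358 = 6998 days.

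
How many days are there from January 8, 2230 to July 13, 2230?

186

January 2230: 31 − 8 = 23 days remain.
Then February 2230 (28), March (31), April (30), May (31), June (30): 28 + 31 + 30 + 31 + 30 = 150 days.
July 1–13, 2230: 13 days.
Total: 23 + 150 + 13 = 186 days.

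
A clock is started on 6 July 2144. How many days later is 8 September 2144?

64

July 2144: 31 − 6 = 25 days remain.
Then August (31): 31 days.
September 1–8, 2144: 8 days.
Total: 25 + 31 + 8 = 64 days.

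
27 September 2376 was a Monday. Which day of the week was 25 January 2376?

Count forward from the earlier date (January 25, 2376) to the later (September 27, 2376):
January 2376: 31 − 25 = 6 days remain.
Then February 2376 (29), March (31), April (30), May (31), June (30), July (31), August (31): 29 + 31 + 30 + 31 + 30 + 31 + 31 = 213 days.
September 1–27, 2376: 27 days.
Total: 6 + 213 + 27 = 246 days.
246 mod 7 = 1, so 1 day before Monday is Sunday.

Sunday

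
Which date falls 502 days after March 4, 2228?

July 19, 2229

Count 502 days after March 4, 2228:
March 2228: 31 − 4 = 27 days remain.
Then 15 full months totalling 456 days.
July 1–19, 2229: 19 days.
Total: 27 + 456 + 19 = 502 days.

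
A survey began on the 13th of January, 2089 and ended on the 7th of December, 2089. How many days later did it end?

328

January 2089: 31 − 13 = 18 days remain.
Then 10 full months totalling 303 days.
December 1–7, 2089: 7 days.
Total: 18 + 303 + 7 = 328 days.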